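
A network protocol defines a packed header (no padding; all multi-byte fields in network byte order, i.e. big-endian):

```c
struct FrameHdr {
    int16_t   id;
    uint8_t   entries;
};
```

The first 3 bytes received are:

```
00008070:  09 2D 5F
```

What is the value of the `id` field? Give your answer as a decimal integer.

2349

`id` is the first field, at byte offset 0, occupying 2 bytes.
Bytes at offsets 0..1: 09 2D.
In big-endian order the high byte comes first in memory.
The bytes are already most-significant first: 0x092D.
0x092D = 2349.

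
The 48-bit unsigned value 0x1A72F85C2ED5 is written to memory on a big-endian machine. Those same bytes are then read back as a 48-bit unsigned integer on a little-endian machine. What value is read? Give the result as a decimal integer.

Stored big-endian, the bytes at ascending addresses are 1A 72 F8 5C 2E D5.
Read back as little-endian, the first byte is least significant, giving 0xD52E5CF8721A.
0xD52E5CF8721A = 234395104997914.

234395104997914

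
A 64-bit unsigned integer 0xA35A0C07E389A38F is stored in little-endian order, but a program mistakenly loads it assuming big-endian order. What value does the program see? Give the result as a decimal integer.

Stored little-endian, the bytes at ascending addresses are 8F A3 89 E3 07 0C 5A A3.
Read back as big-endian, the last byte is least significant, giving 0x8FA389E3070C5AA3.
0x8FA389E3070C5AA3 = 10350267976796363427.

10350267976796363427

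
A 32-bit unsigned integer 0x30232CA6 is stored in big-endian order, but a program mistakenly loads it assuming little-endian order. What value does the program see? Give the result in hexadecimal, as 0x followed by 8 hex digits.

Stored big-endian, the bytes at ascending addresses are 30 23 2C A6.
Read back as little-endian, the first byte is least significant, giving 0xA62C2330.

0xA62C2330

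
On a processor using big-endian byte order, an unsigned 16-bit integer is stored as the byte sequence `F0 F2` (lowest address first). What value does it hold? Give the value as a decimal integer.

Big-endian stores the most-significant byte at the lowest address.
The bytes are already most-significant first: 0xF0F2.
0xF0F2 = 61682.

61682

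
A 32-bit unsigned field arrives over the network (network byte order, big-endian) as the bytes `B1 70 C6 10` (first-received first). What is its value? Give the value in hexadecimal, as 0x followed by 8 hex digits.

In big-endian order the high byte comes first in memory.
The bytes are already most-significant first: 0xB170C610.

0xB170C610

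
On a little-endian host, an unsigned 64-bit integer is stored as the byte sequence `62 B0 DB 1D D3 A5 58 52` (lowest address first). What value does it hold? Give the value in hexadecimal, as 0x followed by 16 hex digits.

0x5258A5D31DDBB062

Little-endian stores the least-significant byte at the lowest address.
Reassemble most-significant byte first: 52 58 A5 D3 1D DB B0 62 → 0x5258A5D31DDBB062.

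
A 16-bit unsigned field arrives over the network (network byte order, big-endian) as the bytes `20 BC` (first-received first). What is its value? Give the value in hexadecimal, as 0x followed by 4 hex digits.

0x20BC

Big-endian: lowest address holds the most-significant byte.
The bytes are already most-significant first: 0x20BC.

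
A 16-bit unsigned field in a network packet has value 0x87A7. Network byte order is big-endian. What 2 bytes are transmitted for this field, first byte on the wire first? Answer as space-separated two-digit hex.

Split into bytes (most-significant first): 87 A7.
In big-endian order the high byte comes first in memory.
So the memory order matches the most-significant-first order: 87 A7.

87 A7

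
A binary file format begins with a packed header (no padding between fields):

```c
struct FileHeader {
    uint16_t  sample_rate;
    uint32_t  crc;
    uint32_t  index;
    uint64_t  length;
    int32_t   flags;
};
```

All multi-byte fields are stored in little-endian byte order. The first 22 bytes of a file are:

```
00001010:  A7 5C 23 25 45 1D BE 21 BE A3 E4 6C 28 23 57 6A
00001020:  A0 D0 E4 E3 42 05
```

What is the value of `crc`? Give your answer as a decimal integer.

`crc` follows `sample_rate` (2 bytes), so it starts at byte offset 2 and occupies 4 bytes.
Bytes at offsets 2..5: 23 25 45 1D.
Little-endian stores the least-significant byte at the lowest address.
Reassemble most-significant byte first: 1D 45 25 23 → 0x1D452523.
0x1D452523 = 491070755.

491070755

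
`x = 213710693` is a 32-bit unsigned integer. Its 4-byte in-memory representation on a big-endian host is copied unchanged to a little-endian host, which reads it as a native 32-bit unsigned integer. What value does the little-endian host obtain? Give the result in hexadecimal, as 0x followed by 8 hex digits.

0x65F7BC0C

213710693 in 32-bit hexadecimal is 0x0CBCF765.
Stored big-endian, the bytes at ascending addresses are 0C BC F7 65.
Read back as little-endian, the first byte is least significant, giving 0x65F7BC0C.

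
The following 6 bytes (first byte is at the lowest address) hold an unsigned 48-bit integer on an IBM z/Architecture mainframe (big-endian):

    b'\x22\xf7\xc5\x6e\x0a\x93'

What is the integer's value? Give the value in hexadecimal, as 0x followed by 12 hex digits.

Big-endian: lowest address holds the most-significant byte.
The bytes are already most-significant first: 0x22F7C56E0A93.

0x22F7C56E0A93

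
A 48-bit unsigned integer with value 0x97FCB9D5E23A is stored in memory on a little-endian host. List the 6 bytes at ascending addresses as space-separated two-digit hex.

Split into bytes (most-significant first): 97 FC B9 D5 E2 3A.
In little-endian order the low byte comes first in memory.
So at ascending addresses the bytes are 3A E2 D5 B9 FC 97.

3A E2 D5 B9 FC 97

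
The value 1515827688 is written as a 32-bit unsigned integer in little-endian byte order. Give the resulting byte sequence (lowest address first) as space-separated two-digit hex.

1515827688 in hexadecimal, padded to 32 bits, is 0x5A59B1E8.
Split into bytes (most-significant first): 5A 59 B1 E8.
Little-endian: lowest address holds the least-significant byte.
So at ascending addresses the bytes are E8 B1 59 5A.

E8 B1 59 5A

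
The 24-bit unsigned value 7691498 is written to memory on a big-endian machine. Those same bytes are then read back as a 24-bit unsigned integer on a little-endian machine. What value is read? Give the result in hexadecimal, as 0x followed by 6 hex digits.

0xEA5C75

7691498 in 24-bit hexadecimal is 0x755CEA.
Stored big-endian, the bytes at ascending addresses are 75 5C EA.
Read back as little-endian, the first byte is least significant, giving 0xEA5C75.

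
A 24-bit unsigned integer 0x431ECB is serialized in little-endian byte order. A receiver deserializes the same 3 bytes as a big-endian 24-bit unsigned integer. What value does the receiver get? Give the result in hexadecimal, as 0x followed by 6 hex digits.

Stored little-endian, the bytes at ascending addresses are CB 1E 43.
Read back as big-endian, the last byte is least significant, giving 0xCB1E43.

0xCB1E43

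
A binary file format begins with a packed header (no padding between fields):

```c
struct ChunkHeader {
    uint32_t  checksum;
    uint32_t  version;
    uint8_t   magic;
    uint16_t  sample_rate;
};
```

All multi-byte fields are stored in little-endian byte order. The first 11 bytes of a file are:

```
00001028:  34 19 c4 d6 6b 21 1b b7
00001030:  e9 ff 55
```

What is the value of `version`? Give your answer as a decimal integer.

`version` follows `checksum` (4 bytes), so it starts at byte offset 4 and occupies 4 bytes.
Bytes at offsets 4..7: 6B 21 1B B7.
In little-endian order the low byte comes first in memory.
Reassemble most-significant byte first: B7 1B 21 6B → 0xB71B216B.
0xB71B216B = 3072008555.

3072008555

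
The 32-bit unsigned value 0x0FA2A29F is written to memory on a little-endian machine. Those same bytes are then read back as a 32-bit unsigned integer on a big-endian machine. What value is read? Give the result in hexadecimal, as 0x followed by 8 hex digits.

0x9FA2A20F

Stored little-endian, the bytes at ascending addresses are 9F A2 A2 0F.
Read back as big-endian, the last byte is least significant, giving 0x9FA2A20F.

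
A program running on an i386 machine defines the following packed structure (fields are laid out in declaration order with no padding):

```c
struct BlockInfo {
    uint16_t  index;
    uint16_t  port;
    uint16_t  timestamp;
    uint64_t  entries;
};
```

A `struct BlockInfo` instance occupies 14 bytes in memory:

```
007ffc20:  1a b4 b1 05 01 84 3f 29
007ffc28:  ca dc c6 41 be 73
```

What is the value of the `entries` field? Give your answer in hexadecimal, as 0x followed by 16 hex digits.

0x73BE41C6DCCA293F

`entries` follows `index` (2 B), `port` (2 B), `timestamp` (2 B), so it starts at offset 2 + 2 + 2 = 6 and occupies 8 bytes.
Bytes at offsets 6..13: 3F 29 CA DC C6 41 BE 73.
In little-endian order the low byte comes first in memory.
Reassemble most-significant byte first: 73 BE 41 C6 DC CA 29 3F → 0x73BE41C6DCCA293F.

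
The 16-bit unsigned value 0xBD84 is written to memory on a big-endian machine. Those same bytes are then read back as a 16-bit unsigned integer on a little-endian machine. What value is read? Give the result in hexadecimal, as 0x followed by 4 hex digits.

Stored big-endian, the bytes at ascending addresses are BD 84.
Read back as little-endian, the first byte is least significant, giving 0x84BD.

0x84BD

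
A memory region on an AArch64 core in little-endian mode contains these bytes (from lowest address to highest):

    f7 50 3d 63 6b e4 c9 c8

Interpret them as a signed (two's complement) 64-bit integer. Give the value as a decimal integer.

-3978397645927526153

In little-endian order the low byte comes first in memory.
Reassemble most-significant byte first: C8 C9 E4 6B 63 3D 50 F7 → 0xC8C9E46B633D50F7.
Top bit is set, so as a signed 64-bit value this is 0xC8C9E46B633D50F7 − 2^64 = -3978397645927526153.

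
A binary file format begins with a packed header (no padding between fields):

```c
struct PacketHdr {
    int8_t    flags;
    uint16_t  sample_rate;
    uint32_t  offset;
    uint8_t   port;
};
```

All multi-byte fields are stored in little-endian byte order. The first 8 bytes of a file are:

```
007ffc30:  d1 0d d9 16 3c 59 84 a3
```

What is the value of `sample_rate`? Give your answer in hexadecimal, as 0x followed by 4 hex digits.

0xD90D

`sample_rate` follows `flags` (1 byte), so it starts at byte offset 1 and occupies 2 bytes.
Bytes at offsets 1..2: 0D D9.
In little-endian order the low byte comes first in memory.
Reassemble most-significant byte first: D9 0D → 0xD90D.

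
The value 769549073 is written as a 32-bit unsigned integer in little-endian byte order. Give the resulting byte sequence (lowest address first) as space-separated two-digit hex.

769549073 in hexadecimal, padded to 32 bits, is 0x2DDE6311.
Split into bytes (most-significant first): 2D DE 63 11.
Little-endian stores the least-significant byte at the lowest address.
So at ascending addresses the bytes are 11 63 DE 2D.

11 63 DE 2D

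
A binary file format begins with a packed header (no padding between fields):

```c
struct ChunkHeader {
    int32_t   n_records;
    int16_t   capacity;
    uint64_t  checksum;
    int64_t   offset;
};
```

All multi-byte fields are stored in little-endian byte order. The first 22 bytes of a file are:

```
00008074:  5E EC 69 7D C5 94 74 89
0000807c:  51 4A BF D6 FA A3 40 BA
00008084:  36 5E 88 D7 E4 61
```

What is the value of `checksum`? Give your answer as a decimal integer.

11815992689433872756

`checksum` follows `n_records` (4 B), `capacity` (2 B), so it starts at offset 4 + 2 = 6 and occupies 8 bytes.
Bytes at offsets 6..13: 74 89 51 4A BF D6 FA A3.
Little-endian stores the least-significant byte at the lowest address.
Reassemble most-significant byte first: A3 FA D6 BF 4A 51 89 74 → 0xA3FAD6BF4A518974.
0xA3FAD6BF4A518974 = 11815992689433872756.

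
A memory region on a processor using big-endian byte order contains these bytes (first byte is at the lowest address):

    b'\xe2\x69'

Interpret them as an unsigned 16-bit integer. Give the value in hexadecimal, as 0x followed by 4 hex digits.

0xE269

In big-endian order the high byte comes first in memory.
The bytes are already most-significant first: 0xE269.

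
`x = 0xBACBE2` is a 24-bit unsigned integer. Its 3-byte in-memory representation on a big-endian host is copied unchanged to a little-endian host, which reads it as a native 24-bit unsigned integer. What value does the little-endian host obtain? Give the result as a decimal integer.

Stored big-endian, the bytes at ascending addresses are BA CB E2.
Read back as little-endian, the first byte is least significant, giving 0xE2CBBA.
0xE2CBBA = 14863290.

14863290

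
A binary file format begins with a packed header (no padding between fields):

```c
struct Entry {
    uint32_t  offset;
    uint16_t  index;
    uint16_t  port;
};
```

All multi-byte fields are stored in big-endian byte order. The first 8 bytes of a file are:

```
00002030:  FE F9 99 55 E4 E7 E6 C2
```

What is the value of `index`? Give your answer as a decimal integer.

58599

`index` follows `offset` (4 bytes), so it starts at byte offset 4 and occupies 2 bytes.
Bytes at offsets 4..5: E4 E7.
Big-endian: lowest address holds the most-significant byte.
The bytes are already most-significant first: 0xE4E7.
0xE4E7 = 58599.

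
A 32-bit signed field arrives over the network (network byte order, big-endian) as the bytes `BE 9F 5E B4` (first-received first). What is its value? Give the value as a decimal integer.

Big-endian: lowest address holds the most-significant byte.
The bytes are already most-significant first: 0xBE9F5EB4.
Top bit is set, so as a signed 32-bit value this is 0xBE9F5EB4 − 2^32 = -1096851788.

-1096851788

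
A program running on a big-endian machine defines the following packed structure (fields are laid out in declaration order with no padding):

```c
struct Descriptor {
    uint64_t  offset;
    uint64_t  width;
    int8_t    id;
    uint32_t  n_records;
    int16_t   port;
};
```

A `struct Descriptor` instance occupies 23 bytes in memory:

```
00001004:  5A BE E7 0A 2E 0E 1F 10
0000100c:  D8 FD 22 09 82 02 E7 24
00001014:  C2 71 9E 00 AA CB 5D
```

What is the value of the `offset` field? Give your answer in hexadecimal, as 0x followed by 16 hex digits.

0x5ABEE70A2E0E1F10

`offset` is the first field, at byte offset 0, occupying 8 bytes.
Bytes at offsets 0..7: 5A BE E7 0A 2E 0E 1F 10.
In big-endian order the high byte comes first in memory.
The bytes are already most-significant first: 0x5ABEE70A2E0E1F10.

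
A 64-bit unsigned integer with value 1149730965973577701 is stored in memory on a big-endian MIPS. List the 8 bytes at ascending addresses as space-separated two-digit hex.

1149730965973577701 in hexadecimal, padded to 64 bits, is 0x0FF4AA38D61F2FE5.
Split into bytes (most-significant first): 0F F4 AA 38 D6 1F 2F E5.
Big-endian: lowest address holds the most-significant byte.
So the memory order matches the most-significant-first order: 0F F4 AA 38 D6 1F 2F E5.

0F F4 AA 38 D6 1F 2F E5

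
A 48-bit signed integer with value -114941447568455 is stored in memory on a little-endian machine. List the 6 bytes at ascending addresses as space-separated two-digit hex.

Two's complement of -114941447568455 in 48 bits: 114941447568455 = 0x6889E426FC47; invert → 0x97761BD903B8; add 1 → 0x97761BD903B9.
Split into bytes (most-significant first): 97 76 1B D9 03 B9.
Little-endian stores the least-significant byte at the lowest address.
So at ascending addresses the bytes are B9 03 D9 1B 76 97.

B9 03 D9 1B 76 97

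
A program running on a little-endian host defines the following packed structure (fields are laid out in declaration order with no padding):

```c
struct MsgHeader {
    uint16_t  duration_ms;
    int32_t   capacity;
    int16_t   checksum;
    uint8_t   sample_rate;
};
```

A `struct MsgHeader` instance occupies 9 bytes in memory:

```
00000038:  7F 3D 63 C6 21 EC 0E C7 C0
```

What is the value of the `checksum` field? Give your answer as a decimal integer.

-14578

`checksum` follows `duration_ms` (2 B), `capacity` (4 B), so it starts at offset 2 + 4 = 6 and occupies 2 bytes.
Bytes at offsets 6..7: 0E C7.
Little-endian: lowest address holds the least-significant byte.
Reassemble most-significant byte first: C7 0E → 0xC70E.
Top bit is set, so as a signed 16-bit value this is 0xC70E − 2^16 = -14578.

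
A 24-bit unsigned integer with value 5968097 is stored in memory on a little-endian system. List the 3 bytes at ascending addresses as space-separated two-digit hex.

5968097 in hexadecimal, padded to 24 bits, is 0x5B10E1.
Split into bytes (most-significant first): 5B 10 E1.
In little-endian order the low byte comes first in memory.
So at ascending addresses the bytes are E1 10 5B.

E1 10 5B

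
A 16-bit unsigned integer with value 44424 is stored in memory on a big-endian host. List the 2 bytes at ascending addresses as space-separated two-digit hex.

44424 in hexadecimal, padded to 16 bits, is 0xAD88.
Split into bytes (most-significant first): AD 88.
In big-endian order the high byte comes first in memory.
So the memory order matches the most-significant-first order: AD 88.

AD 88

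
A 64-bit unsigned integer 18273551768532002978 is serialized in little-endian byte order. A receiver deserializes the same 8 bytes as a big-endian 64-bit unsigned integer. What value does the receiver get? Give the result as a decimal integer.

18273551768532002978 in 64-bit hexadecimal is 0xFD98B2841C0FA8A2.
Stored little-endian, the bytes at ascending addresses are A2 A8 0F 1C 84 B2 98 FD.
Read back as big-endian, the last byte is least significant, giving 0xA2A80F1C84B298FD.
0xA2A80F1C84B298FD = 11720634645391513853.

11720634645391513853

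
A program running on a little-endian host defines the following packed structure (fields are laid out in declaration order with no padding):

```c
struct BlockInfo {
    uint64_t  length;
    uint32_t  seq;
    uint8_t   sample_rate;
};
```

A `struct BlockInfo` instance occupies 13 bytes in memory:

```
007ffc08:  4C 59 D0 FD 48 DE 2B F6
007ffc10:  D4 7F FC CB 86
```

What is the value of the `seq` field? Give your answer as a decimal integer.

3422322644

`seq` follows `length` (8 bytes), so it starts at byte offset 8 and occupies 4 bytes.
Bytes at offsets 8..11: D4 7F FC CB.
In little-endian order the low byte comes first in memory.
Reassemble most-significant byte first: CB FC 7F D4 → 0xCBFC7FD4.
0xCBFC7FD4 = 3422322644.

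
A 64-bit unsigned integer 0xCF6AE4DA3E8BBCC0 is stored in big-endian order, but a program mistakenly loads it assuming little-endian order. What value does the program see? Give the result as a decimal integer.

Stored big-endian, the bytes at ascending addresses are CF 6A E4 DA 3E 8B BC C0.
Read back as little-endian, the first byte is least significant, giving 0xC0BC8B3EDAE46ACF.
0xC0BC8B3EDAE46ACF = 13888128452980402895.

13888128452980402895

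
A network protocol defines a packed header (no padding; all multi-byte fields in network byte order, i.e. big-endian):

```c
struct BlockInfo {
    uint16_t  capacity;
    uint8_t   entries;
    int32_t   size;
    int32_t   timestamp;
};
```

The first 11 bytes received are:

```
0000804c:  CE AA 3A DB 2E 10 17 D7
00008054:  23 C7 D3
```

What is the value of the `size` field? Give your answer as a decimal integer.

`size` follows `capacity` (2 B), `entries` (1 B), so it starts at offset 2 + 1 = 3 and occupies 4 bytes.
Bytes at offsets 3..6: DB 2E 10 17.
In big-endian order the high byte comes first in memory.
The bytes are already most-significant first: 0xDB2E1017.
Top bit is set, so as a signed 32-bit value this is 0xDB2E1017 − 2^32 = -617738217.

-617738217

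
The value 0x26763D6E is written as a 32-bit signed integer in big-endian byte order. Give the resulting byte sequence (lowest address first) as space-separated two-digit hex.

Split into bytes (most-significant first): 26 76 3D 6E.
Big-endian stores the most-significant byte at the lowest address.
So the memory order matches the most-significant-first order: 26 76 3D 6E.

26 76 3D 6E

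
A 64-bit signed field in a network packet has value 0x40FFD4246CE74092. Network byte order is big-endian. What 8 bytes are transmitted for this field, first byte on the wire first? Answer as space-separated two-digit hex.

Split into bytes (most-significant first): 40 FF D4 24 6C E7 40 92.
In big-endian order the high byte comes first in memory.
So the memory order matches the most-significant-first order: 40 FF D4 24 6C E7 40 92.

40 FF D4 24 6C E7 40 92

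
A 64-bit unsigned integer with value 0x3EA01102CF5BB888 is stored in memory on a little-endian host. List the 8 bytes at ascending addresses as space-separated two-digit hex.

Split into bytes (most-significant first): 3E A0 11 02 CF 5B B8 88.
Little-endian stores the least-significant byte at the lowest address.
So at ascending addresses the bytes are 88 B8 5B CF 02 11 A0 3E.

88 B8 5B CF 02 11 A0 3E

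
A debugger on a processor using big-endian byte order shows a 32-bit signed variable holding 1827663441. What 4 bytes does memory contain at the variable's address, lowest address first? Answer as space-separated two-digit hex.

6C EF EE 51

1827663441 in hexadecimal, padded to 32 bits, is 0x6CEFEE51.
Split into bytes (most-significant first): 6C EF EE 51.
Big-endian stores the most-significant byte at the lowest address.
So the memory order matches the most-significant-first order: 6C EF EE 51.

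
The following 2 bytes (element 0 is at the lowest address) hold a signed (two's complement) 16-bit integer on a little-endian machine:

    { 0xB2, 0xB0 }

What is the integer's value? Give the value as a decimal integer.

-20302

In little-endian order the low byte comes first in memory.
Reassemble most-significant byte first: B0 B2 → 0xB0B2.
Top bit is set, so as a signed 16-bit value this is 0xB0B2 − 2^16 = -20302.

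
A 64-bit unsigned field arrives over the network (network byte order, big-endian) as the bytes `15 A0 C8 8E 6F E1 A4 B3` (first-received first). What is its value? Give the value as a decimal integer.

1558465985158161587

Big-endian: lowest address holds the most-significant byte.
The bytes are already most-significant first: 0x15A0C88E6FE1A4B3.
0x15A0C88E6FE1A4B3 = 1558465985158161587.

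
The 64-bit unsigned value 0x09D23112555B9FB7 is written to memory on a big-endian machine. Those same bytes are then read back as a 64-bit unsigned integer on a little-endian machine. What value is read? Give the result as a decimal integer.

Stored big-endian, the bytes at ascending addresses are 09 D2 31 12 55 5B 9F B7.
Read back as little-endian, the first byte is least significant, giving 0xB79F5B551231D209.
0xB79F5B551231D209 = 13231394651173409289.

13231394651173409289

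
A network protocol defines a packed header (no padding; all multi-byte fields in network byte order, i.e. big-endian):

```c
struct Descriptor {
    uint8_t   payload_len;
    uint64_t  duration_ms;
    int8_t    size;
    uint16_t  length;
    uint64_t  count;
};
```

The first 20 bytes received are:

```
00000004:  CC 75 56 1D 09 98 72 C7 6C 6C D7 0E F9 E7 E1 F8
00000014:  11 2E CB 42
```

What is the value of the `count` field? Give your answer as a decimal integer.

`count` follows `payload_len` (1 B), `duration_ms` (8 B), `size` (1 B), `length` (2 B), so it starts at offset 1 + 8 + 1 + 2 = 12 and occupies 8 bytes.
Bytes at offsets 12..19: F9 E7 E1 F8 11 2E CB 42.
Big-endian: lowest address holds the most-significant byte.
The bytes are already most-significant first: 0xF9E7E1F8112ECB42.
0xF9E7E1F8112ECB42 = 18007610090620635970.

18007610090620635970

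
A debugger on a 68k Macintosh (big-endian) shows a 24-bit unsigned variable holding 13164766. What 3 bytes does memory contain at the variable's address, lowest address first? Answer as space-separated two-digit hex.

C8 E0 DE

13164766 in hexadecimal, padded to 24 bits, is 0xC8E0DE.
Split into bytes (most-significant first): C8 E0 DE.
Big-endian stores the most-significant byte at the lowest address.
So the memory order matches the most-significant-first order: C8 E0 DE.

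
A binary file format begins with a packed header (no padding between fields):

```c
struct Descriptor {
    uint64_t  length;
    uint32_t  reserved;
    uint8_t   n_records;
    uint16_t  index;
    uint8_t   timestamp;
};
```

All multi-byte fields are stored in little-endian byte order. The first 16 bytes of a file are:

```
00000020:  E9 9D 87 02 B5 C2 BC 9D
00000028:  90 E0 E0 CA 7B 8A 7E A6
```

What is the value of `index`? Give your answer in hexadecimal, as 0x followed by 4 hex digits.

0x7E8A

`index` follows `length` (8 B), `reserved` (4 B), `n_records` (1 B), so it starts at offset 8 + 4 + 1 = 13 and occupies 2 bytes.
Bytes at offsets 13..14: 8A 7E.
Little-endian: lowest address holds the least-significant byte.
Reassemble most-significant byte first: 7E 8A → 0x7E8A.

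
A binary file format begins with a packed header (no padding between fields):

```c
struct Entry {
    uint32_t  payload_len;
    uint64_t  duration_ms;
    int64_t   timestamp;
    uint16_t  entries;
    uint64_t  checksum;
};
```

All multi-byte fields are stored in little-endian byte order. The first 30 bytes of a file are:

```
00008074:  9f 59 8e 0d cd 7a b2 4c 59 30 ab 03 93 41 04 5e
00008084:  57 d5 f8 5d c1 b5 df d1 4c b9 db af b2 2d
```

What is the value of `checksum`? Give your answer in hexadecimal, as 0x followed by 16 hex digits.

`checksum` follows `payload_len` (4 B), `duration_ms` (8 B), `timestamp` (8 B), `entries` (2 B), so it starts at offset 4 + 8 + 8 + 2 = 22 and occupies 8 bytes.
Bytes at offsets 22..29: DF D1 4C B9 DB AF B2 2D.
In little-endian order the low byte comes first in memory.
Reassemble most-significant byte first: 2D B2 AF DB B9 4C D1 DF → 0x2DB2AFDBB94CD1DF.

0x2DB2AFDBB94CD1DF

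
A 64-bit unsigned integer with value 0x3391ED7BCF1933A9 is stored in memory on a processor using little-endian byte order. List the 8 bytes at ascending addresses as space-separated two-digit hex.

Split into bytes (most-significant first): 33 91 ED 7B CF 19 33 A9.
Little-endian: lowest address holds the least-significant byte.
So at ascending addresses the bytes are A9 33 19 CF 7B ED 91 33.

A9 33 19 CF 7B ED 91 33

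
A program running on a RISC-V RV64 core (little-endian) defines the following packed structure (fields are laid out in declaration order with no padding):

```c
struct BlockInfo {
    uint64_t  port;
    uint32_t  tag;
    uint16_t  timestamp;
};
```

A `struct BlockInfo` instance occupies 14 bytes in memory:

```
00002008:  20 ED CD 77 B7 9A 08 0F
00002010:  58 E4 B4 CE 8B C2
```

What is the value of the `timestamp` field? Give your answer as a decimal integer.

49803

`timestamp` follows `port` (8 B), `tag` (4 B), so it starts at offset 8 + 4 = 12 and occupies 2 bytes.
Bytes at offsets 12..13: 8B C2.
Little-endian stores the least-significant byte at the lowest address.
Reassemble most-significant byte first: C2 8B → 0xC28B.
0xC28B = 49803.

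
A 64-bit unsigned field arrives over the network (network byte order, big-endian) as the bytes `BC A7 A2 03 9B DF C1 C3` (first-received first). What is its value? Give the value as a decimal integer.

13594012136624865731

Big-endian: lowest address holds the most-significant byte.
The bytes are already most-significant first: 0xBCA7A2039BDFC1C3.
0xBCA7A2039BDFC1C3 = 13594012136624865731.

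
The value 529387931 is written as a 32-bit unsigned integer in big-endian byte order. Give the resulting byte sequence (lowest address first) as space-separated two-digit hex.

1F 8D D1 9B

529387931 in hexadecimal, padded to 32 bits, is 0x1F8DD19B.
Split into bytes (most-significant first): 1F 8D D1 9B.
Big-endian stores the most-significant byte at the lowest address.
So the memory order matches the most-significant-first order: 1F 8D D1 9B.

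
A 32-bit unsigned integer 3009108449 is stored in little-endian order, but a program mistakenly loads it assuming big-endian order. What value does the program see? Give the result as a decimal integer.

3009108449 in 32-bit hexadecimal is 0xB35B59E1.
Stored little-endian, the bytes at ascending addresses are E1 59 5B B3.
Read back as big-endian, the last byte is least significant, giving 0xE1595BB3.
0xE1595BB3 = 3780729779.

3780729779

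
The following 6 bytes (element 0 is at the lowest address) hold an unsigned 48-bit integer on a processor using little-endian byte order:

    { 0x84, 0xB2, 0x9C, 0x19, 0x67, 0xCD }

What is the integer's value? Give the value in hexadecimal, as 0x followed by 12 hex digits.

0xCD67199CB284

In little-endian order the low byte comes first in memory.
Reassemble most-significant byte first: CD 67 19 9C B2 84 → 0xCD67199CB284.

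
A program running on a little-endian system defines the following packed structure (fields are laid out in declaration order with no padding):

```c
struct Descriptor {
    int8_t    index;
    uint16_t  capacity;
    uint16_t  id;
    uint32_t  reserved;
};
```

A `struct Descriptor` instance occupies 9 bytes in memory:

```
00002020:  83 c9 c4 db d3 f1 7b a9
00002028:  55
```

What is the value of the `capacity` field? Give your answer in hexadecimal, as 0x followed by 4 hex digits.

`capacity` follows `index` (1 byte), so it starts at byte offset 1 and occupies 2 bytes.
Bytes at offsets 1..2: C9 C4.
Little-endian: lowest address holds the least-significant byte.
Reassemble most-significant byte first: C4 C9 → 0xC4C9.

0xC4C9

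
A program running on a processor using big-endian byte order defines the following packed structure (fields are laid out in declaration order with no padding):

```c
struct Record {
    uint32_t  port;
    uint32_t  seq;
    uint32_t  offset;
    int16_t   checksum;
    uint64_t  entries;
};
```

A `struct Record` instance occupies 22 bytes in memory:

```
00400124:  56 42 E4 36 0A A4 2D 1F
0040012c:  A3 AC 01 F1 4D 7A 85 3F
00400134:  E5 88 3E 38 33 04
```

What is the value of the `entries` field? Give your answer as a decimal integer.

9601645303899370244

`entries` follows `port` (4 B), `seq` (4 B), `offset` (4 B), `checksum` (2 B), so it starts at offset 4 + 4 + 4 + 2 = 14 and occupies 8 bytes.
Bytes at offsets 14..21: 85 3F E5 88 3E 38 33 04.
Big-endian stores the most-significant byte at the lowest address.
The bytes are already most-significant first: 0x853FE5883E383304.
0x853FE5883E383304 = 9601645303899370244.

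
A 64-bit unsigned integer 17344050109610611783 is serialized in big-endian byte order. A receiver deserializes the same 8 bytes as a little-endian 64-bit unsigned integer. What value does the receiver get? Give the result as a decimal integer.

17344050109610611783 in 64-bit hexadecimal is 0xF0B271AE95EA5447.
Stored big-endian, the bytes at ascending addresses are F0 B2 71 AE 95 EA 54 47.
Read back as little-endian, the first byte is least significant, giving 0x4754EA95AE71B2F0.
0x4754EA95AE71B2F0 = 5139991003334292208.

5139991003334292208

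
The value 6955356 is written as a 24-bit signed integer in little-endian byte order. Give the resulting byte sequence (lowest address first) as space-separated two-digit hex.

5C 21 6A

6955356 in hexadecimal, padded to 24 bits, is 0x6A215C.
Split into bytes (most-significant first): 6A 21 5C.
Little-endian: lowest address holds the least-significant byte.
So at ascending addresses the bytes are 5C 21 6A.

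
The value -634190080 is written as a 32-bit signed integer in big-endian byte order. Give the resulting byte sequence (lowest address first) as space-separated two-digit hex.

DA 33 07 00

Two's complement of -634190080 in 32 bits: 634190080 = 0x25CCF900; invert → 0xDA3306FF; add 1 → 0xDA330700.
Split into bytes (most-significant first): DA 33 07 00.
Big-endian: lowest address holds the most-significant byte.
So the memory order matches the most-significant-first order: DA 33 07 00.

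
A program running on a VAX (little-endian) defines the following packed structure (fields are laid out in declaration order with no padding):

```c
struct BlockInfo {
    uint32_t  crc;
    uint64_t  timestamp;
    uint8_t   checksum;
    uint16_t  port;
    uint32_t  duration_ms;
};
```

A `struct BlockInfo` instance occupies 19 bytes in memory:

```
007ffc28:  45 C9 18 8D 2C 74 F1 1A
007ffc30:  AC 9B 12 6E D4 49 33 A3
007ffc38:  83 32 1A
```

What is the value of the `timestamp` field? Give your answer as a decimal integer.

7931573057241576492

`timestamp` follows `crc` (4 bytes), so it starts at byte offset 4 and occupies 8 bytes.
Bytes at offsets 4..11: 2C 74 F1 1A AC 9B 12 6E.
In little-endian order the low byte comes first in memory.
Reassemble most-significant byte first: 6E 12 9B AC 1A F1 74 2C → 0x6E129BAC1AF1742C.
0x6E129BAC1AF1742C = 7931573057241576492.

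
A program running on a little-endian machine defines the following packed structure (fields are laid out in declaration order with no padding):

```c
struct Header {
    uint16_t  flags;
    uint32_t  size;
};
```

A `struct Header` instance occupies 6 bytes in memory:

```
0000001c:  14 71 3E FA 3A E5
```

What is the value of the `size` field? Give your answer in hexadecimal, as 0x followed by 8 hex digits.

`size` follows `flags` (2 bytes), so it starts at byte offset 2 and occupies 4 bytes.
Bytes at offsets 2..5: 3E FA 3A E5.
Little-endian: lowest address holds the least-significant byte.
Reassemble most-significant byte first: E5 3A FA 3E → 0xE53AFA3E.

0xE53AFA3E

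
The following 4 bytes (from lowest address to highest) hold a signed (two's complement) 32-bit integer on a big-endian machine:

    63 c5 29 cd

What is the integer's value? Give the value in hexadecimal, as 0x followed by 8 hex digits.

0x63C529CD

Big-endian: lowest address holds the most-significant byte.
The bytes are already most-significant first: 0x63C529CD.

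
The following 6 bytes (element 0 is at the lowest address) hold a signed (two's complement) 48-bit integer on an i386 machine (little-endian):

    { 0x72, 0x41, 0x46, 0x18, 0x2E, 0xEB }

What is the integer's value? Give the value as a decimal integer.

-22891768430222

Little-endian: lowest address holds the least-significant byte.
Reassemble most-significant byte first: EB 2E 18 46 41 72 → 0xEB2E18464172.
Top bit is set, so as a signed 48-bit value this is 0xEB2E18464172 − 2^48 = -22891768430222.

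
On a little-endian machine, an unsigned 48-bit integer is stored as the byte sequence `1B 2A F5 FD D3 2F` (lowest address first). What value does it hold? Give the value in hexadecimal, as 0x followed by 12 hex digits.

In little-endian order the low byte comes first in memory.
Reassemble most-significant byte first: 2F D3 FD F5 2A 1B → 0x2FD3FDF52A1B.

0x2FD3FDF52A1B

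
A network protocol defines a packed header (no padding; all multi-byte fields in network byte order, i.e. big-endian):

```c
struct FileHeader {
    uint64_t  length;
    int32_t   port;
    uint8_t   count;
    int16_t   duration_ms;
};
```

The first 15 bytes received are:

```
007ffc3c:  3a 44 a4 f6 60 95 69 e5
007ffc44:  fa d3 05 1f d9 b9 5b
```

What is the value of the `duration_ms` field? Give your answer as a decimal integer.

-18085

`duration_ms` follows `length` (8 B), `port` (4 B), `count` (1 B), so it starts at offset 8 + 4 + 1 = 13 and occupies 2 bytes.
Bytes at offsets 13..14: B9 5B.
Big-endian stores the most-significant byte at the lowest address.
The bytes are already most-significant first: 0xB95B.
Top bit is set, so as a signed 16-bit value this is 0xB95B − 2^16 = -18085.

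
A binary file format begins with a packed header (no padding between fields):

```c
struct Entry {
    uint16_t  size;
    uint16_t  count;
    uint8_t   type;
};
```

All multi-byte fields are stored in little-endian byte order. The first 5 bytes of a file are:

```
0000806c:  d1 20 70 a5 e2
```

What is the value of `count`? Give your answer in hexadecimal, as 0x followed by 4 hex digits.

`count` follows `size` (2 bytes), so it starts at byte offset 2 and occupies 2 bytes.
Bytes at offsets 2..3: 70 A5.
In little-endian order the low byte comes first in memory.
Reassemble most-significant byte first: A5 70 → 0xA570.

0xA570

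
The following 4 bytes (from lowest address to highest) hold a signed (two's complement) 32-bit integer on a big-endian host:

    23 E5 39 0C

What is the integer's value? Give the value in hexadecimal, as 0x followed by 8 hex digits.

0x23E5390C

Big-endian: lowest address holds the most-significant byte.
The bytes are already most-significant first: 0x23E5390C.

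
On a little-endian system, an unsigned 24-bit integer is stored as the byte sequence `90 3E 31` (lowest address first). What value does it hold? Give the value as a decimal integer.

Little-endian stores the least-significant byte at the lowest address.
Reassemble most-significant byte first: 31 3E 90 → 0x313E90.
0x313E90 = 3227280.

3227280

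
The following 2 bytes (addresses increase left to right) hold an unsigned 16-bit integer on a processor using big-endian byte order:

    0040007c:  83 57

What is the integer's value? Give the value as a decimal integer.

In big-endian order the high byte comes first in memory.
The bytes are already most-significant first: 0x8357.
0x8357 = 33623.

33623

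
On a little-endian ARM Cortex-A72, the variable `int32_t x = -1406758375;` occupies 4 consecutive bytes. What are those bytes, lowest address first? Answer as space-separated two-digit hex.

Two's complement of -1406758375 in 32 bits: 1406758375 = 0x53D96DE7; invert → 0xAC269218; add 1 → 0xAC269219.
Split into bytes (most-significant first): AC 26 92 19.
In little-endian order the low byte comes first in memory.
So at ascending addresses the bytes are 19 92 26 AC.

19 92 26 AC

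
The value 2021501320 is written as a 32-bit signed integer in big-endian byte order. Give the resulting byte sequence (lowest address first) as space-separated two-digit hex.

2021501320 in hexadecimal, padded to 32 bits, is 0x787DA988.
Split into bytes (most-significant first): 78 7D A9 88.
In big-endian order the high byte comes first in memory.
So the memory order matches the most-significant-first order: 78 7D A9 88.

78 7D A9 88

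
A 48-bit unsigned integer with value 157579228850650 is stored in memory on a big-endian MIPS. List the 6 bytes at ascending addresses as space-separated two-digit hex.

157579228850650 in hexadecimal, padded to 48 bits, is 0x8F5145F5A9DA.
Split into bytes (most-significant first): 8F 51 45 F5 A9 DA.
In big-endian order the high byte comes first in memory.
So the memory order matches the most-significant-first order: 8F 51 45 F5 A9 DA.

8F 51 45 F5 A9 DA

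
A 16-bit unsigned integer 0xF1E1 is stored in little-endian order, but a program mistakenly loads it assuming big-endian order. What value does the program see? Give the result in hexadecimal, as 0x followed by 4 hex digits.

Stored little-endian, the bytes at ascending addresses are E1 F1.
Read back as big-endian, the last byte is least significant, giving 0xE1F1.

0xE1F1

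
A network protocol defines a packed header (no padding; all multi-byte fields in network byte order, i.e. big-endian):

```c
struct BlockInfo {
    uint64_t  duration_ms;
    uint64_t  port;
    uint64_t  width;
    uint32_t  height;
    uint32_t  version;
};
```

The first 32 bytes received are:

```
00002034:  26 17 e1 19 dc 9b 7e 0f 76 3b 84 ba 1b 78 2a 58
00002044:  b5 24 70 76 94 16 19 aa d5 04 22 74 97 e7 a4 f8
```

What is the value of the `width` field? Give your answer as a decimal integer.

13052681274619468202

`width` follows `duration_ms` (8 B), `port` (8 B), so it starts at offset 8 + 8 = 16 and occupies 8 bytes.
Bytes at offsets 16..23: B5 24 70 76 94 16 19 AA.
Big-endian: lowest address holds the most-significant byte.
The bytes are already most-significant first: 0xB5247076941619AA.
0xB5247076941619AA = 13052681274619468202.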